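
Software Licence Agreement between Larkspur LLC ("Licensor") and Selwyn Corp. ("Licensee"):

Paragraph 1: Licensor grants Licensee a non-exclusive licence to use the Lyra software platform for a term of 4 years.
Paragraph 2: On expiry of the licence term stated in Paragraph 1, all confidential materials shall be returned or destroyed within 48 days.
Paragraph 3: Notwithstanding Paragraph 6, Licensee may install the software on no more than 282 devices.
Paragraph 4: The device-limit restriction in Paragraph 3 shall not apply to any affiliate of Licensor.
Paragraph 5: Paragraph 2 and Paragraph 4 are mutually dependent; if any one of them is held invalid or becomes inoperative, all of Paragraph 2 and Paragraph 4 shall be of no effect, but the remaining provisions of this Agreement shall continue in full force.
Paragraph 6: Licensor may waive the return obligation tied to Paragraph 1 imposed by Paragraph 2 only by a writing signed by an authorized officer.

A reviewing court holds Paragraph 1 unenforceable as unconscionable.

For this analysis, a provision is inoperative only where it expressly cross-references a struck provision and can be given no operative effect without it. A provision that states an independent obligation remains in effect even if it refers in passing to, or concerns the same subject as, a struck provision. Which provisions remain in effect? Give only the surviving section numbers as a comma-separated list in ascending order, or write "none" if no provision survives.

3, 5

Paragraph 1 is struck. Paragraph 2 operates only by reference to Paragraph 1, so it falls with Paragraph 1. Paragraph 6 operates only by reference to Paragraph 2, so it falls with Paragraph 2. Paragraph 3 mentions Paragraph 6 but its own obligation stands independently of Paragraph 6, so Paragraph 3 is not affected. Paragraph 5 declares Paragraph 2 and Paragraph 4 mutually dependent; since one of them has fallen, all of them are of no effect. That brings down Paragraph 4 as well. The remainder continues in force under Paragraph 5. Paragraph 3 and Paragraph 5 remain in effect.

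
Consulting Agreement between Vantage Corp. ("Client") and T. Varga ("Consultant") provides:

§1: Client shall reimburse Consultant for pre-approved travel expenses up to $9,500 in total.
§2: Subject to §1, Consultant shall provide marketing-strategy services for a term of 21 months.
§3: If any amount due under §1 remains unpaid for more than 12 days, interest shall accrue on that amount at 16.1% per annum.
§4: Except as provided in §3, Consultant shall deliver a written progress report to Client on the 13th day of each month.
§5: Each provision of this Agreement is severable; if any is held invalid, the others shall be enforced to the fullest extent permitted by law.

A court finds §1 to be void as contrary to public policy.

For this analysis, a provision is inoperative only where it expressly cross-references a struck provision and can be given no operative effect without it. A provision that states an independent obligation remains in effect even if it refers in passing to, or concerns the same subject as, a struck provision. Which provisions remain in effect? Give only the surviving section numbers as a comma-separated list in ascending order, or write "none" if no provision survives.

§1 is struck. §3 has no operative effect of its own apart from §1 and is therefore inoperative. §2 mentions §1 but its own obligation stands independently of §1, so §2 is not affected. Although §4 refers to §3, its operative terms do not depend on §3, so it remains in effect. §5 is a severability clause and preserves every provision that can still be given independent effect. §2, §4, and §5 remain in effect.

2, 4, 5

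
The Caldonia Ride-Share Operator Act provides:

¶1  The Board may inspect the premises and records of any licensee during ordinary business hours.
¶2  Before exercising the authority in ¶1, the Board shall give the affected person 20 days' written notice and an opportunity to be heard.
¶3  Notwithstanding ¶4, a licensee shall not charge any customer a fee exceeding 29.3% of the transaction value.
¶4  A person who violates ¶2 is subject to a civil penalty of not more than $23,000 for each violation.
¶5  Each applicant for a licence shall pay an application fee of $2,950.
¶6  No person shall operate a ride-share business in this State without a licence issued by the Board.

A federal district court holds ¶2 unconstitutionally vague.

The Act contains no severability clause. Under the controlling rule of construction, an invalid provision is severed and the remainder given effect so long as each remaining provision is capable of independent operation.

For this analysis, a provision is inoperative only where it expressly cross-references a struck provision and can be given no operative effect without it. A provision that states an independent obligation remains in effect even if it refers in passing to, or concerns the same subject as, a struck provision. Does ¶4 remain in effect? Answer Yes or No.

¶2 is struck. ¶4 has no operative effect of its own apart from ¶2 and is therefore inoperative. ¶3 mentions ¶4 but its own obligation stands independently of ¶4, so ¶3 is not affected. Under the stated default rule, only provisions that cannot operate independently fall away; the rest are enforced. The provisions still in force are ¶1, ¶3, ¶5, and ¶6. ¶4 is among the inoperative provisions, so the answer is no.

No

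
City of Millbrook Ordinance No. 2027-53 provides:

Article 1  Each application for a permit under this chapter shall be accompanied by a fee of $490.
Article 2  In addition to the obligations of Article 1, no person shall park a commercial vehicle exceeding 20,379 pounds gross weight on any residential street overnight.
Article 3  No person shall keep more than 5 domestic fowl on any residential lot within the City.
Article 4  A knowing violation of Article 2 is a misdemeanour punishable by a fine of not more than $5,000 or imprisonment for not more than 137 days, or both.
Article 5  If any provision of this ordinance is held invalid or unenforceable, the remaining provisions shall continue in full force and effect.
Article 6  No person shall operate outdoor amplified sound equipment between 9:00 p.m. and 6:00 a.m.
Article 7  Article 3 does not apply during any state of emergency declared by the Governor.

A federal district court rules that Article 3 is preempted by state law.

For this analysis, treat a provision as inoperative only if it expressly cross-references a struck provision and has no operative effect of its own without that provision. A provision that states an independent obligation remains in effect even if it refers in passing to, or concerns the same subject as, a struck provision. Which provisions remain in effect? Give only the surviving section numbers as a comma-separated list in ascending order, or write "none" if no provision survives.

1, 2, 4, 5, 6

Article 3 is struck. Article 7 operates only by reference to Article 3, so it falls with Article 3. Under the severability clause in Article 5, the remaining provisions continue in force. Article 1, Article 2, Article 4, Article 5, and Article 6 remain in effect.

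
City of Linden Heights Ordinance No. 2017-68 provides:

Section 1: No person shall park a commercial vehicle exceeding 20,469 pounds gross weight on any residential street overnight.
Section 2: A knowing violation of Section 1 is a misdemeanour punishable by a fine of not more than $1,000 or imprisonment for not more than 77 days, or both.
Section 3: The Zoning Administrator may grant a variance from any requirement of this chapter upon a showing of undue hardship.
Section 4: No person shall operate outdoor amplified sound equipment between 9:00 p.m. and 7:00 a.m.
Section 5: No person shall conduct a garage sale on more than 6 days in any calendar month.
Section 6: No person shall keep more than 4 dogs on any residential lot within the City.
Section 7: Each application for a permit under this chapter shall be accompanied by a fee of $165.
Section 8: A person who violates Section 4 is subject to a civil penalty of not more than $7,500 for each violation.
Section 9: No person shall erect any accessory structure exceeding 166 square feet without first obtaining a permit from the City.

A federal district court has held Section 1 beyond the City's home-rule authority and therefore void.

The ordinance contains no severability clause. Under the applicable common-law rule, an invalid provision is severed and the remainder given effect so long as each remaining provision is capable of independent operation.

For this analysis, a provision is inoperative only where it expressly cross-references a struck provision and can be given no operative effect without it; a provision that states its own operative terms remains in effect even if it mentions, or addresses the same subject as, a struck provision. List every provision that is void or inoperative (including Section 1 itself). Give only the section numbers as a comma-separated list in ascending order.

Section 1 is struck. Section 2 merely fixes the criminal penalty for violating Section 1; with Section 1 gone it has nothing to operate on and falls away. Under the stated default rule, only provisions that cannot operate independently fall away; the rest are enforced. The provisions still in force are Section 3, Section 4, Section 5, Section 6, Section 7, Section 8, and Section 9.

1, 2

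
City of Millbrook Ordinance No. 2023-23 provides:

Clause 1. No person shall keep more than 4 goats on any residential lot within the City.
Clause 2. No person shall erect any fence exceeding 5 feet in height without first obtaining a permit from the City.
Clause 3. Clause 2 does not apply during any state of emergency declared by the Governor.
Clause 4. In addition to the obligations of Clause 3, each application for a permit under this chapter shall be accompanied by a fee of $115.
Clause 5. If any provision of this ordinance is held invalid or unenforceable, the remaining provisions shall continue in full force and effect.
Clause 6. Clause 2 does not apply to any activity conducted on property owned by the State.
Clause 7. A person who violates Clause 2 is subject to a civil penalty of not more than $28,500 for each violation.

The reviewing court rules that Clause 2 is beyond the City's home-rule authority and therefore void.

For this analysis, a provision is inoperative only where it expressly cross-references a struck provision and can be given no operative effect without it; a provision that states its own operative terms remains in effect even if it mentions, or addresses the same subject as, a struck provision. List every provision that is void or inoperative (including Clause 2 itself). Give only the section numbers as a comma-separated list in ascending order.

2, 3, 6, 7

Clause 2 is struck. The only function of Clause 3 is the emergency suspension of Clause 2, so it cannot stand once Clause 2 is removed. Clause 6 has no operative effect of its own apart from Clause 2 and is therefore inoperative. Clause 7 merely fixes the civil penalty for violating Clause 2; with Clause 2 gone it has nothing to operate on and falls away. Although Clause 4 refers to Clause 3, its operative terms do not depend on Clause 3, so it remains in effect. Clause 5 is a severability clause and preserves every provision that can still be given independent effect. That leaves Clause 1, Clause 4, and Clause 5 in effect.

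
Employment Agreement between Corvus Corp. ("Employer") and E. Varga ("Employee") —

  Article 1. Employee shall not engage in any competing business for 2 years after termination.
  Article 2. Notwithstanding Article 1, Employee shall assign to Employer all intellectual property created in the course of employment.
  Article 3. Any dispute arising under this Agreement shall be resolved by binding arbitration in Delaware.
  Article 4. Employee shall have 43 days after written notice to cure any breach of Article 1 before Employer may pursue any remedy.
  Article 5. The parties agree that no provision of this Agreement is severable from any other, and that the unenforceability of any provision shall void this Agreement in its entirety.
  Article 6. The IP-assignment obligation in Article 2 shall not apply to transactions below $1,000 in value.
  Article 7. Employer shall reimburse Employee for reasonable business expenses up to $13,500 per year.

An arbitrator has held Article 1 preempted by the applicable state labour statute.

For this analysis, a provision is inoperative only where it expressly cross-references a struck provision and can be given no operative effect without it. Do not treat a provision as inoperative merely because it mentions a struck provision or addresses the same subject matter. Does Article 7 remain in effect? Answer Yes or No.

No

Article 1 is struck. Article 4 operates only by reference to Article 1, so it falls with Article 1. Article 5 provides that the Agreement is not severable, so the invalidity of any one provision voids the entire Agreement. No provision of the Agreement survives. Article 7 is among the inoperative provisions, so the answer is no.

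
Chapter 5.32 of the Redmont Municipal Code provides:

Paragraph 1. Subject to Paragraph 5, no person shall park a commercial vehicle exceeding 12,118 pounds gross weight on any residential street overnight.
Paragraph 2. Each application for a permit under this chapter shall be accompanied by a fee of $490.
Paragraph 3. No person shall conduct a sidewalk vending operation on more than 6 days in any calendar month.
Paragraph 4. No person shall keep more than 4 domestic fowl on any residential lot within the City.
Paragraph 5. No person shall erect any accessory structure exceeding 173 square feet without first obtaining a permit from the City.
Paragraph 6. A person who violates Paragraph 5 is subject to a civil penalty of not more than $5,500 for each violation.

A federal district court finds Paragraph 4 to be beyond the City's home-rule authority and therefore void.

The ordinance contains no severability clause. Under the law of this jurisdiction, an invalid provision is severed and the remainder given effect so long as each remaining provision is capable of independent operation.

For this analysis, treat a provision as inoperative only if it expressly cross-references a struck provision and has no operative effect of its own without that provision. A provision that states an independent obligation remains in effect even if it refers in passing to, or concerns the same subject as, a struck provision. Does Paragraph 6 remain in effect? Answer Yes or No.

Paragraph 4 is struck. Nothing else in the ordinance is defined by reference to Paragraph 4. With no severability clause, the stated default rule severs what cannot stand and enforces each remaining provision that can operate on its own. That leaves Paragraph 1, Paragraph 2, Paragraph 3, Paragraph 5, and Paragraph 6 in effect. Paragraph 6 is among the surviving provisions, so the answer is yes.

Yes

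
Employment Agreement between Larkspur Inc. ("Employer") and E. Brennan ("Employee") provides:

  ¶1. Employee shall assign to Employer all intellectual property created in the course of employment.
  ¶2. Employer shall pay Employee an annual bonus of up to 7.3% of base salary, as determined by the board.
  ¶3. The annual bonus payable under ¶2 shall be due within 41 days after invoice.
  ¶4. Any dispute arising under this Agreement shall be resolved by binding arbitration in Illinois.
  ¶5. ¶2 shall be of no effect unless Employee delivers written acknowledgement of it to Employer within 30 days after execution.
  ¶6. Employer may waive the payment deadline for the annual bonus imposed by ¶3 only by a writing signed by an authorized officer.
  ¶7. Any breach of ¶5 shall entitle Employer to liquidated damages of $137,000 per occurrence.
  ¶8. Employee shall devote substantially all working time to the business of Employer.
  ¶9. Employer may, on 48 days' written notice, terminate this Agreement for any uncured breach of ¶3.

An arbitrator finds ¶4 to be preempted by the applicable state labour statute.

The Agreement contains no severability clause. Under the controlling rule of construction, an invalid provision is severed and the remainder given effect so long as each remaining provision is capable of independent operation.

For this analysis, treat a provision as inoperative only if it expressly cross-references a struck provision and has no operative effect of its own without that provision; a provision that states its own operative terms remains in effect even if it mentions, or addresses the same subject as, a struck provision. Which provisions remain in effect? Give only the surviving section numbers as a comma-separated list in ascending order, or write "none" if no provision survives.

¶4 is struck. No other provision's operative terms depend on ¶4. With no severability clause, the stated default rule severs what cannot stand and enforces each remaining provision that can operate on its own. The provisions still in force are ¶1, ¶2, ¶3, ¶5, ¶6, ¶7, ¶8, and ¶9.

1, 2, 3, 5, 6, 7, 8, 9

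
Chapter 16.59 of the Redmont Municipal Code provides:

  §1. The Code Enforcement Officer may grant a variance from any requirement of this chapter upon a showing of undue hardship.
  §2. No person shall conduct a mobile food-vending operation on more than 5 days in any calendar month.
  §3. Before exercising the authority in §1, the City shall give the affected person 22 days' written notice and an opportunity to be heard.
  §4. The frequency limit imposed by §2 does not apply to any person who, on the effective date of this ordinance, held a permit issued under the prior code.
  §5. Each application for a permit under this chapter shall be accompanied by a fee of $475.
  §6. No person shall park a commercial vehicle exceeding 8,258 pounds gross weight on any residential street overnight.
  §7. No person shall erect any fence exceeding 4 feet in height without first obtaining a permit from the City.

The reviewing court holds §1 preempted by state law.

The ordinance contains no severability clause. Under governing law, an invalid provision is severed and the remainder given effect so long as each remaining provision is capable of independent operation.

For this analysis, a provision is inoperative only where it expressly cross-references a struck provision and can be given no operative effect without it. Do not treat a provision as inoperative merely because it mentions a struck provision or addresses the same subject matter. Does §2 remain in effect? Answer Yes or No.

Yes

§1 is struck. The only function of §3 is the notice-and-hearing requirement for §1, so it cannot stand once §1 is removed. Under the stated default rule, only provisions that cannot operate independently fall away; the rest are enforced. §2, §4, §5, §6, and §7 remain in effect. §2 is among the surviving provisions, so the answer is yes.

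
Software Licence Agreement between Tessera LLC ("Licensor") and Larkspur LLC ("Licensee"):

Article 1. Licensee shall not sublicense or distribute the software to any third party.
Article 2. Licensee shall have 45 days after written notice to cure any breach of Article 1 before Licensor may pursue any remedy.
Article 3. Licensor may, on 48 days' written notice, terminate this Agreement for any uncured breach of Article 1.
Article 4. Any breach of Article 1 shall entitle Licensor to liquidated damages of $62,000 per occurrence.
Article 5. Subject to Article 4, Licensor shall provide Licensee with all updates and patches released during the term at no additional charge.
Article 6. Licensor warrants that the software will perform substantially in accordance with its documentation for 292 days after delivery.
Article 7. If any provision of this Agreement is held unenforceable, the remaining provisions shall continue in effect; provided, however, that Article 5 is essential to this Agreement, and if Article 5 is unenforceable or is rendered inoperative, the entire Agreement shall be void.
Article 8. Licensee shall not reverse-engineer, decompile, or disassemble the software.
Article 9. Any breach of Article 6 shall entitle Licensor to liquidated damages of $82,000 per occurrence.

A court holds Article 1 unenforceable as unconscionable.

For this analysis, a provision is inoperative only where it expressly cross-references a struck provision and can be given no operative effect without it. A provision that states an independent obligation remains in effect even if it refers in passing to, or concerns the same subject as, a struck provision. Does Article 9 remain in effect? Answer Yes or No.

Yes

Article 1 is struck. Article 2 operates only by reference to Article 1, so it falls with Article 1. Article 3 operates only by reference to Article 1, so it falls with Article 1. Article 4 has no operative effect of its own apart from Article 1 and is therefore inoperative. Although Article 5 refers to Article 4, its operative terms do not depend on Article 4, so it remains in effect. Article 7 makes Article 5 an essential term, but Article 5 is unaffected, so the severability proviso in Article 7 preserves the remaining provisions. That leaves Article 5, Article 6, Article 7, Article 8, and Article 9 in effect. Article 9 is among the surviving provisions, so the answer is yes.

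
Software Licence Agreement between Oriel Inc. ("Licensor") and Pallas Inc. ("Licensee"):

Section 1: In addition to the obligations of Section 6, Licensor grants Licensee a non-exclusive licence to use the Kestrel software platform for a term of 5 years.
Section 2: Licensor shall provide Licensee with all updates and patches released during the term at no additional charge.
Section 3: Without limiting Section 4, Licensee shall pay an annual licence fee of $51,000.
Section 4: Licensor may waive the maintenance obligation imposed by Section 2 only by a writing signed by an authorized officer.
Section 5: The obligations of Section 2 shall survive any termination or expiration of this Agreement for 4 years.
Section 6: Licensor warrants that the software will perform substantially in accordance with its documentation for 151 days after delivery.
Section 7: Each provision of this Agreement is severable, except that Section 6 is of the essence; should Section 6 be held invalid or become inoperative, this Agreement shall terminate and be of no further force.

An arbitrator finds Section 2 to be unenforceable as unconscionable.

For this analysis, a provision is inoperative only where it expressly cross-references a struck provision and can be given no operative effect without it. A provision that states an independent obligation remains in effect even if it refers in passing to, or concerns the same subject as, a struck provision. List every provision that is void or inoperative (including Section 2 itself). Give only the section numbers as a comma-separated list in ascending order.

Section 2 is struck. Section 4 merely fixes the waiver condition for Section 2; with Section 2 gone it has nothing to operate on and falls away. Section 5 operates only by reference to Section 2, so it falls with Section 2. Section 3 mentions Section 4 but its own obligation stands independently of Section 4, so Section 3 is not affected. Section 7 makes Section 6 an essential term, but Section 6 is unaffected, so the severability proviso in Section 7 preserves the remaining provisions. The provisions still in force are Section 1, Section 3, Section 6, and Section 7.

2, 4, 5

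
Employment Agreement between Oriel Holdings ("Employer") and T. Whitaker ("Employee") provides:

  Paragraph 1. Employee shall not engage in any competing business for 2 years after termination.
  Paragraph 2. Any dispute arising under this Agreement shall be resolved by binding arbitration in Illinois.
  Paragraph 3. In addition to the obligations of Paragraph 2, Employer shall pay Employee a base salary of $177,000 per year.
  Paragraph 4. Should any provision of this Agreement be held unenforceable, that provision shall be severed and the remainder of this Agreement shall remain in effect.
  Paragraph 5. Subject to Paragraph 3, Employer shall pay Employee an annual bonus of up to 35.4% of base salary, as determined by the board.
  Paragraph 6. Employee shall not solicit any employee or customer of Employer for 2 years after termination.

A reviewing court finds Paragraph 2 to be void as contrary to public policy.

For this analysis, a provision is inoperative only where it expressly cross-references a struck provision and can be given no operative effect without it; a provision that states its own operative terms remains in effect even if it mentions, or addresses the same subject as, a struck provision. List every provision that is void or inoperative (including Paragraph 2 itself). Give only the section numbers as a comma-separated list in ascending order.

2

Paragraph 2 is struck. Although Paragraph 3 refers to Paragraph 2, its operative terms do not depend on Paragraph 2, so it remains in effect. Nothing else in the Agreement is defined by reference to Paragraph 2. Under the severability clause in Paragraph 4, the remaining provisions continue in force. The provisions still in force are Paragraph 1, Paragraph 3, Paragraph 4, Paragraph 5, and Paragraph 6.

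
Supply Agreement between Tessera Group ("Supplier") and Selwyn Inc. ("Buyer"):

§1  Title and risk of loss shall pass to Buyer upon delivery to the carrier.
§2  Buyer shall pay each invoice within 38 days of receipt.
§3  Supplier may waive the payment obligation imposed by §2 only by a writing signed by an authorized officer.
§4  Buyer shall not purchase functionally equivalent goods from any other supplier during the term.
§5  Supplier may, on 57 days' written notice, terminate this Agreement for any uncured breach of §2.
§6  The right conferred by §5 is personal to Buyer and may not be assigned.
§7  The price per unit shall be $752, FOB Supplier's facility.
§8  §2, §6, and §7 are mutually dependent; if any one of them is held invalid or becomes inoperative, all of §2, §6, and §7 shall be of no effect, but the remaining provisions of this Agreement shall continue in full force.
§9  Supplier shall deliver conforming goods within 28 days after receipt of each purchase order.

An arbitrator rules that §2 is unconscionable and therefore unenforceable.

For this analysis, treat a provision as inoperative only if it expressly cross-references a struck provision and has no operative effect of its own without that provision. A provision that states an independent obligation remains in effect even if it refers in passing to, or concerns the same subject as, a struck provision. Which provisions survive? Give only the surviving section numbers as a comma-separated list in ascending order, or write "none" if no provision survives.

§2 is struck. §3 operates only by reference to §2, so it falls with §2. §5 operates only by reference to §2, so it falls with §2. §6 operates only by reference to §5, so it falls with §5. §8 declares §2, §6, and §7 mutually dependent; since one of them has fallen, all of them are of no effect. That brings down §7 as well. The remainder continues in force under §8. §1, §4, §8, and §9 remain in effect.

1, 4, 8, 9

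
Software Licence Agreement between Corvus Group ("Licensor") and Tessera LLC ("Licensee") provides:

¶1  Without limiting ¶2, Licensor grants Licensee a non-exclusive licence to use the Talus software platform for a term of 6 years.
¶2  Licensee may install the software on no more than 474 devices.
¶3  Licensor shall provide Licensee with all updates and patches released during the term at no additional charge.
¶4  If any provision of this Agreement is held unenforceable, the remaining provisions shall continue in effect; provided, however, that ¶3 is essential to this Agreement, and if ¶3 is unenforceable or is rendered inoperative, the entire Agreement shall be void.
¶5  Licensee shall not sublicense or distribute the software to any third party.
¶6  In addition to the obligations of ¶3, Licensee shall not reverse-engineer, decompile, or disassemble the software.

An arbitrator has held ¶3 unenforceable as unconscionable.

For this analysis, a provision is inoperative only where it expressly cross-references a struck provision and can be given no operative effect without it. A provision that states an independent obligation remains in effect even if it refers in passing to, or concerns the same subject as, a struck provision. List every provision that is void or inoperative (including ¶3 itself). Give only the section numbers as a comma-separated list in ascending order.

¶3 is struck. No other provision's operative terms depend on ¶3. ¶4 makes ¶3 an essential term, and ¶3 is the provision held invalid; under ¶4, the entire Agreement is therefore void. No provision of the Agreement survives.

1, 2, 3, 4, 5, 6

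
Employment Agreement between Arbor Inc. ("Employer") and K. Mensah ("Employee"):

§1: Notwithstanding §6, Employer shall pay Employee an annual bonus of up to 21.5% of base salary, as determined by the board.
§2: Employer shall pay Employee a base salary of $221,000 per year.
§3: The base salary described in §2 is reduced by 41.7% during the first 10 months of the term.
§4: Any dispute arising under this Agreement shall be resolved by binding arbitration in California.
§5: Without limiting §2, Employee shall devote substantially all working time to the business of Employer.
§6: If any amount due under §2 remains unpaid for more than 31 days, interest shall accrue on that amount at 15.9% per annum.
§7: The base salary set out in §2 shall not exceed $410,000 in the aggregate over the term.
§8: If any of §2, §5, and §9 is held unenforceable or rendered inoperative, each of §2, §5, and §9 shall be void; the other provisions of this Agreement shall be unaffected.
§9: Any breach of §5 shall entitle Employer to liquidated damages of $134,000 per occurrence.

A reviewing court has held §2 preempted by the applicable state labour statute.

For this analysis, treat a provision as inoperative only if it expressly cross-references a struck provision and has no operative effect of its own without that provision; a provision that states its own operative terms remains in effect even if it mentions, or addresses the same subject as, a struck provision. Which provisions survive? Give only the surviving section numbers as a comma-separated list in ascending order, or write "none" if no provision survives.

§2 is struck. §3 operates only by reference to §2, so it falls with §2. §6 has no operative effect of its own apart from §2 and is therefore inoperative. §7 operates only by reference to §2, so it falls with §2. §1 mentions §6 but its own obligation stands independently of §6, so §1 is not affected. §8 declares §2, §5, and §9 mutually dependent; since one of them has fallen, all of them are of no effect. That brings down §5 and §9 as well. The remainder continues in force under §8. §1, §4, and §8 remain in effect.

1, 4, 8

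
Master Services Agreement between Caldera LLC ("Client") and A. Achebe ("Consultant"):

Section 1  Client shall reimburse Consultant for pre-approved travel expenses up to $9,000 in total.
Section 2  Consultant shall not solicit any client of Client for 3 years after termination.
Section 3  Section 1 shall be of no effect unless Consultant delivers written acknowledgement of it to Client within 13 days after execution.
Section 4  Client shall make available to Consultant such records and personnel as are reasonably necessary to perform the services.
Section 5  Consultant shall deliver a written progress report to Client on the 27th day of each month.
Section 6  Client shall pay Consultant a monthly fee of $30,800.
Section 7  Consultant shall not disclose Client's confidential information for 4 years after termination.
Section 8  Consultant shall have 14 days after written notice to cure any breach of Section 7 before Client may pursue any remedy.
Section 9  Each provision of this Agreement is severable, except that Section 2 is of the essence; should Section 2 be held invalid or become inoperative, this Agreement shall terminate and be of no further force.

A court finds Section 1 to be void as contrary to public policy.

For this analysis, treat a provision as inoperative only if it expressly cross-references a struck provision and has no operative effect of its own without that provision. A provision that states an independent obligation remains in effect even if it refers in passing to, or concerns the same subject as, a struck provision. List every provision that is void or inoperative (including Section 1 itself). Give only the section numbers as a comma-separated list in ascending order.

1, 3

Section 1 is struck. Section 3 operates only by reference to Section 1, so it falls with Section 1. Section 9 makes Section 2 an essential term, but Section 2 is unaffected, so the severability proviso in Section 9 preserves the remaining provisions. The provisions still in force are Section 2, Section 4, Section 5, Section 6, Section 7, Section 8, and Section 9.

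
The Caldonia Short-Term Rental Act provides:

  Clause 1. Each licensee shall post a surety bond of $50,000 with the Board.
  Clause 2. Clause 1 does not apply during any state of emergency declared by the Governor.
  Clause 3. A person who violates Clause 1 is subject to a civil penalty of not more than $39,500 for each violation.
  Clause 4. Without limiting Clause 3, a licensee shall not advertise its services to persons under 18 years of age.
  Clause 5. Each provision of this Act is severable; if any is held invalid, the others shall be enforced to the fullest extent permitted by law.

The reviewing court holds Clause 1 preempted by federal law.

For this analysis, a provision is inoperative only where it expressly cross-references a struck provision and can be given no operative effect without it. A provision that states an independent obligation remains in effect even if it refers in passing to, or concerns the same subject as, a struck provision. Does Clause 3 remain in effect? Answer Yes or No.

No

Clause 1 is struck. Clause 2 has no operative effect of its own apart from Clause 1 and is therefore inoperative. The only function of Clause 3 is the civil penalty for violating Clause 1, so it cannot stand once Clause 1 is removed. Although Clause 4 refers to Clause 3, its operative terms do not depend on Clause 3, so it remains in effect. Clause 5 is a severability clause and preserves every provision that can still be given independent effect. That leaves Clause 4 and Clause 5 in effect. Clause 3 is among the inoperative provisions, so the answer is no.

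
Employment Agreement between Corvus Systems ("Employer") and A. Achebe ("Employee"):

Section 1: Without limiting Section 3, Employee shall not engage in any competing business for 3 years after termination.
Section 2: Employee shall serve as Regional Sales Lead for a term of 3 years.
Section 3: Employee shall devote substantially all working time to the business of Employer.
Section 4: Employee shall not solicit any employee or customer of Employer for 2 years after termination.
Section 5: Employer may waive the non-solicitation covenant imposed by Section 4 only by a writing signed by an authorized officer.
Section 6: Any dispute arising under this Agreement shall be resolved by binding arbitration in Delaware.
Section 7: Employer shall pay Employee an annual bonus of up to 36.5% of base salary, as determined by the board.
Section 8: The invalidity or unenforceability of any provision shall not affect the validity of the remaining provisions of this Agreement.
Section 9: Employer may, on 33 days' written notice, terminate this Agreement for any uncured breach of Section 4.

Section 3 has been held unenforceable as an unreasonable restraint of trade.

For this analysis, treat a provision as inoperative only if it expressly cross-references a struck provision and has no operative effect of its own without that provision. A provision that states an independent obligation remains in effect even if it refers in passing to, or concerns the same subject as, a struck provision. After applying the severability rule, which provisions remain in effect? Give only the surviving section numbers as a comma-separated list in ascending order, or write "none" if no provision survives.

1, 2, 4, 5, 6, 7, 8, 9

Section 3 is struck. Section 1 mentions Section 3 but its own obligation stands independently of Section 3, so Section 1 is not affected. No other provision's operative terms depend on Section 3. Under the severability clause in Section 8, the remaining provisions continue in force. The provisions still in force are Section 1, Section 2, Section 4, Section 5, Section 6, Section 7, Section 8, and Section 9.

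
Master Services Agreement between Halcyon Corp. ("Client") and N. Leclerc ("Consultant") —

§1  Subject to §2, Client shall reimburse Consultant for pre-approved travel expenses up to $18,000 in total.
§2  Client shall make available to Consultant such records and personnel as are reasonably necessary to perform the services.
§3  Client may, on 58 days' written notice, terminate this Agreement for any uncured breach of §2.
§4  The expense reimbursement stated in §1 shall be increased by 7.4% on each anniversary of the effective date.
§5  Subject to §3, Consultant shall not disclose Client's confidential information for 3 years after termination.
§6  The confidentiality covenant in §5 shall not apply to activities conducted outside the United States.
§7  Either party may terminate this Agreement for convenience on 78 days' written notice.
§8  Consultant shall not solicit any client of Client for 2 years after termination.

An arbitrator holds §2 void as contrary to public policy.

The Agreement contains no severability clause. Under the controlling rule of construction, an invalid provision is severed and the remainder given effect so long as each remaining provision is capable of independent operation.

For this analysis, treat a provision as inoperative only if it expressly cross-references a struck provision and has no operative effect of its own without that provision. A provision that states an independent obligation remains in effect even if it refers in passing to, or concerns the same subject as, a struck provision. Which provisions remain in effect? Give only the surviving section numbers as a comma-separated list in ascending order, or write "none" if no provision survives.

1, 4, 5, 6, 7, 8

§2 is struck. §3 operates only by reference to §2, so it falls with §2. §5 mentions §3 but its own obligation stands independently of §3, so §5 is not affected. §1 mentions §2 but its own obligation stands independently of §2, so §1 is not affected. With no severability clause, the stated default rule severs what cannot stand and enforces each remaining provision that can operate on its own. The provisions still in force are §1, §4, §5, §6, §7, and §8.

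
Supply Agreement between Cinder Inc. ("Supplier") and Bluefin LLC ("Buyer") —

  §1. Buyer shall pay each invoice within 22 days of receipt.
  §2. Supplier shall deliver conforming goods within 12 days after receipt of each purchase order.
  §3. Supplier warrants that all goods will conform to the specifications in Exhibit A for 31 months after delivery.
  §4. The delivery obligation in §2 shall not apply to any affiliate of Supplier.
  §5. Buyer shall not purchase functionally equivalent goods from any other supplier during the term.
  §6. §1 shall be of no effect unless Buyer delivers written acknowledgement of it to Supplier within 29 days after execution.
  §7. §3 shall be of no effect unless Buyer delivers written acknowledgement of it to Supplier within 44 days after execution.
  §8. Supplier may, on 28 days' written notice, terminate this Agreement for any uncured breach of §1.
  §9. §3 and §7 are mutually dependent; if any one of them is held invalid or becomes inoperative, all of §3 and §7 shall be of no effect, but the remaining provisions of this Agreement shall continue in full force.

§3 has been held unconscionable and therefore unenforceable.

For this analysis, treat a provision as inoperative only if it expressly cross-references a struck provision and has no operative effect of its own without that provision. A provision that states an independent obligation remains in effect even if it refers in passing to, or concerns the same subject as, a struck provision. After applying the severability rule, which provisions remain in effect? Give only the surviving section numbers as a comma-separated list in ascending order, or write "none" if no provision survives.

1, 2, 4, 5, 6, 8, 9

§3 is struck. §7 has no operative effect of its own apart from §3 and is therefore inoperative. §9 declares §3 and §7 mutually dependent; since one of them has fallen, all of them are of no effect. The remainder continues in force under §9. The provisions still in force are §1, §2, §4, §5, §6, §8, and §9.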